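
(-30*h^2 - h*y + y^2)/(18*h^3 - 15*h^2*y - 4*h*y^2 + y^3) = (5*h + y)/(-3*h^2 + 2*h*y + y^2)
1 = 1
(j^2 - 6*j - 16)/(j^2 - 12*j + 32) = (j + 2)/(j - 4)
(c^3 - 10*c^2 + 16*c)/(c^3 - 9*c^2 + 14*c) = (c - 8)/(c - 7)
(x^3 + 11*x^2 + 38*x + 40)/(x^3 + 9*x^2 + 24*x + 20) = (x + 4)/(x + 2)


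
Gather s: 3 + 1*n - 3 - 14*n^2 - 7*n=-14*n^2 - 6*n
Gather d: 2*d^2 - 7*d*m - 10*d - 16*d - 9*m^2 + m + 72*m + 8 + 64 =2*d^2 + d*(-7*m - 26) - 9*m^2 + 73*m + 72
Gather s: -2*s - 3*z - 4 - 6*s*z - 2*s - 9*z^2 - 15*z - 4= s*(-6*z - 4) - 9*z^2 - 18*z - 8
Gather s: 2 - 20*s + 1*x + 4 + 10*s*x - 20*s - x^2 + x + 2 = s*(10*x - 40) - x^2 + 2*x + 8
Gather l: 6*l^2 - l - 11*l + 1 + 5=6*l^2 - 12*l + 6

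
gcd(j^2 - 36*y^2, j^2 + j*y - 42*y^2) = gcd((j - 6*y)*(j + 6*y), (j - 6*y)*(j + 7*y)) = -j + 6*y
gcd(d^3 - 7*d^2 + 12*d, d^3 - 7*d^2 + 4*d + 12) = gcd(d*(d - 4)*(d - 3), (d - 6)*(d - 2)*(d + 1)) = 1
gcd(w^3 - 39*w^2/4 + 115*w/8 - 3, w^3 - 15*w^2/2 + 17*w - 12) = w - 3/2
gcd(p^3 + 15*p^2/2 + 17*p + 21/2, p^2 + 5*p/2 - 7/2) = p + 7/2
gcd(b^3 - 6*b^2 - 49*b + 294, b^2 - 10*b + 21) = b - 7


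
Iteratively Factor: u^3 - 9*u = (u)*(u^2 - 9) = u*(u - 3)*(u + 3)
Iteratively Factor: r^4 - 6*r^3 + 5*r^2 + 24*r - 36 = (r + 2)*(r^3 - 8*r^2 + 21*r - 18) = (r - 2)*(r + 2)*(r^2 - 6*r + 9) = (r - 3)*(r - 2)*(r + 2)*(r - 3)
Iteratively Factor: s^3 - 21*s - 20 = (s - 5)*(s^2 + 5*s + 4) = (s - 5)*(s + 4)*(s + 1)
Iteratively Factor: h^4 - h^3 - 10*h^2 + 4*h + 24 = (h + 2)*(h^3 - 3*h^2 - 4*h + 12) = (h - 3)*(h + 2)*(h^2 - 4) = (h - 3)*(h - 2)*(h + 2)*(h + 2)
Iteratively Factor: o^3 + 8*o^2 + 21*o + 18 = (o + 3)*(o^2 + 5*o + 6) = (o + 2)*(o + 3)*(o + 3)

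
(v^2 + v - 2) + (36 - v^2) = v + 34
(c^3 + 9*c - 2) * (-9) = -9*c^3 - 81*c + 18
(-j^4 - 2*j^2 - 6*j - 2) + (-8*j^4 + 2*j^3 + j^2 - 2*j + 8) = -9*j^4 + 2*j^3 - j^2 - 8*j + 6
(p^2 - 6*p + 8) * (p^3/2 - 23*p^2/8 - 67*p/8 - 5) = p^5/2 - 47*p^4/8 + 103*p^3/8 + 89*p^2/4 - 37*p - 40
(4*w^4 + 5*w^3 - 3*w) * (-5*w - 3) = -20*w^5 - 37*w^4 - 15*w^3 + 15*w^2 + 9*w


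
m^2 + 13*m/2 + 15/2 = (m + 3/2)*(m + 5)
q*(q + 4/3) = q^2 + 4*q/3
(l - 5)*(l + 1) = l^2 - 4*l - 5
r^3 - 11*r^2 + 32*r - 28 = (r - 7)*(r - 2)^2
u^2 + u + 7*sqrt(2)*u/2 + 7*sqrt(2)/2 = (u + 1)*(u + 7*sqrt(2)/2)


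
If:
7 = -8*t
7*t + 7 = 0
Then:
No Solution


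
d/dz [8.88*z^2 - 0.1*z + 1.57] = 17.76*z - 0.1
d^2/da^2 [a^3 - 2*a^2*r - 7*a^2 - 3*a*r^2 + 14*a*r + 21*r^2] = 6*a - 4*r - 14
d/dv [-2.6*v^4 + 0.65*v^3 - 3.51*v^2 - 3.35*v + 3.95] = -10.4*v^3 + 1.95*v^2 - 7.02*v - 3.35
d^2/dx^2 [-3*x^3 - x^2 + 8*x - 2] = -18*x - 2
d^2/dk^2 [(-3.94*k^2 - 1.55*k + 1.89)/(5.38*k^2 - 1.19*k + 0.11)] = (-140.176976*k^3 + 342.219648*k^2 - 67.097208*k + 2.614716)/(155.720872*k^6 - 103.331508*k^5 + 32.407506*k^4 - 5.910611*k^3 + 0.662607*k^2 - 0.043197*k + 0.001331)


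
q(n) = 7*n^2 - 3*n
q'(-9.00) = -129.00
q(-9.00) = 594.00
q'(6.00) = 81.00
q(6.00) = 234.00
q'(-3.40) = -50.60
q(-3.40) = 91.12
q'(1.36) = 16.04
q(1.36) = 8.87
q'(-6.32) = -91.48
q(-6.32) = 298.56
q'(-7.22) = -104.08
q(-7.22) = 386.56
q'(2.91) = 37.74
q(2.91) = 50.55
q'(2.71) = 34.94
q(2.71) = 43.28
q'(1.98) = 24.72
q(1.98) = 21.50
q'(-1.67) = -26.38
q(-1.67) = 24.53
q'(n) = 14*n - 3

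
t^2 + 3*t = t*(t + 3)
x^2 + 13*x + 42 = (x + 6)*(x + 7)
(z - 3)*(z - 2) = z^2 - 5*z + 6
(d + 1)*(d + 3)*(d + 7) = d^3 + 11*d^2 + 31*d + 21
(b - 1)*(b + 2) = b^2 + b - 2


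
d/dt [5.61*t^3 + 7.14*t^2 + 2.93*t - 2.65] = 16.83*t^2 + 14.28*t + 2.93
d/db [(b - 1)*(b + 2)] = 2*b + 1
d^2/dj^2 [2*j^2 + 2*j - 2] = 4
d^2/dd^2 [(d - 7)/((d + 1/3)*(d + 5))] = 18*(3*d^3 - 63*d^2 - 351*d - 589)/(27*d^6 + 432*d^5 + 2439*d^4 + 5536*d^3 + 4065*d^2 + 1200*d + 125)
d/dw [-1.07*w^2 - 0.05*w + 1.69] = -2.14*w - 0.05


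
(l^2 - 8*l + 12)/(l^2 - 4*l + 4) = (l - 6)/(l - 2)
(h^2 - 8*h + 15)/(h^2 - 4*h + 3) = (h - 5)/(h - 1)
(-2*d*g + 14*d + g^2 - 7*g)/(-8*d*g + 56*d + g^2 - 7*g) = (2*d - g)/(8*d - g)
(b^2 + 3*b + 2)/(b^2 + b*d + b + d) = (b + 2)/(b + d)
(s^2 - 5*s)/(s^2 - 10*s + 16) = s*(s - 5)/(s^2 - 10*s + 16)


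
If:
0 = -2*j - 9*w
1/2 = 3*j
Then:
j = 1/6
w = -1/27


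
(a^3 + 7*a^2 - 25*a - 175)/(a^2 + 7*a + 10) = (a^2 + 2*a - 35)/(a + 2)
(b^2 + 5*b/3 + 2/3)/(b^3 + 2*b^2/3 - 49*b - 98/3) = (b + 1)/(b^2 - 49)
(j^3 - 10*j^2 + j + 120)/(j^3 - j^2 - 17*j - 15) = (j - 8)/(j + 1)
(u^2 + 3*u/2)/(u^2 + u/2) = (2*u + 3)/(2*u + 1)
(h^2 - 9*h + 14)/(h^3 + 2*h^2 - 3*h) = (h^2 - 9*h + 14)/(h*(h^2 + 2*h - 3))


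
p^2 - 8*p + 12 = (p - 6)*(p - 2)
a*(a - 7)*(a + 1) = a^3 - 6*a^2 - 7*a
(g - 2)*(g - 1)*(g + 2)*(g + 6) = g^4 + 5*g^3 - 10*g^2 - 20*g + 24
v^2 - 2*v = v*(v - 2)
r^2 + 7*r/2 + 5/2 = (r + 1)*(r + 5/2)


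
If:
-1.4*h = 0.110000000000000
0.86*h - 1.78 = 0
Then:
No Solution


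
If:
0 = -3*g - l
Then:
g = -l/3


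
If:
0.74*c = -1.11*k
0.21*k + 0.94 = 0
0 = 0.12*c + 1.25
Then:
No Solution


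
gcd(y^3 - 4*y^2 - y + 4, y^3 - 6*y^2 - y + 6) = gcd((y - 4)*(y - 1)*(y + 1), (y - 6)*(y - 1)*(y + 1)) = y^2 - 1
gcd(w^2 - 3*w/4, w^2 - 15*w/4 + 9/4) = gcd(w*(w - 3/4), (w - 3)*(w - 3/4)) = w - 3/4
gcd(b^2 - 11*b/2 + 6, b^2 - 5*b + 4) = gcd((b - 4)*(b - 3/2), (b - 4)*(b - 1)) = b - 4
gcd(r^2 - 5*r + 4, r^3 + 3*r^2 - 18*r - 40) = r - 4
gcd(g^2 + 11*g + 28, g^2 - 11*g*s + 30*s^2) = 1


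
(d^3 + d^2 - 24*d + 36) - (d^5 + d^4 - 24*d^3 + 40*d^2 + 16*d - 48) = -d^5 - d^4 + 25*d^3 - 39*d^2 - 40*d + 84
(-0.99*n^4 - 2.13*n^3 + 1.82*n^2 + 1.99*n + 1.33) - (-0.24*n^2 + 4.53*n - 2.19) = -0.99*n^4 - 2.13*n^3 + 2.06*n^2 - 2.54*n + 3.52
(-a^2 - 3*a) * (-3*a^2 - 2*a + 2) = 3*a^4 + 11*a^3 + 4*a^2 - 6*a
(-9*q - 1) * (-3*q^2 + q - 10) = 27*q^3 - 6*q^2 + 89*q + 10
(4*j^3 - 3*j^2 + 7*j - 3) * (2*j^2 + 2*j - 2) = 8*j^5 + 2*j^4 + 14*j^2 - 20*j + 6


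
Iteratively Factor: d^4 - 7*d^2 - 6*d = (d + 1)*(d^3 - d^2 - 6*d) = (d - 3)*(d + 1)*(d^2 + 2*d) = d*(d - 3)*(d + 1)*(d + 2)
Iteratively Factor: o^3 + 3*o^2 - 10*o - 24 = (o + 4)*(o^2 - o - 6) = (o - 3)*(o + 4)*(o + 2)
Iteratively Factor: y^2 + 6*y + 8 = (y + 4)*(y + 2)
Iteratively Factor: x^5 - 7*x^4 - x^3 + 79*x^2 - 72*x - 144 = (x - 4)*(x^4 - 3*x^3 - 13*x^2 + 27*x + 36) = (x - 4)*(x - 3)*(x^3 - 13*x - 12) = (x - 4)^2*(x - 3)*(x^2 + 4*x + 3) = (x - 4)^2*(x - 3)*(x + 1)*(x + 3)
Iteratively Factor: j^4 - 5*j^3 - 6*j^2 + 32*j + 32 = (j + 2)*(j^3 - 7*j^2 + 8*j + 16) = (j + 1)*(j + 2)*(j^2 - 8*j + 16) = (j - 4)*(j + 1)*(j + 2)*(j - 4)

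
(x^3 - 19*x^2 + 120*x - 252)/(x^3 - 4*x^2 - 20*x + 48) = (x^2 - 13*x + 42)/(x^2 + 2*x - 8)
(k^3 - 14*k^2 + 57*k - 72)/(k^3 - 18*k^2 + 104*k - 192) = (k^2 - 6*k + 9)/(k^2 - 10*k + 24)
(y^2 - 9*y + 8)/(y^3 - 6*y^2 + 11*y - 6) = (y - 8)/(y^2 - 5*y + 6)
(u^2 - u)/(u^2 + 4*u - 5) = u/(u + 5)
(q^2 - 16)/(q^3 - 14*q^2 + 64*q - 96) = (q + 4)/(q^2 - 10*q + 24)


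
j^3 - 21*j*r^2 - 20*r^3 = (j - 5*r)*(j + r)*(j + 4*r)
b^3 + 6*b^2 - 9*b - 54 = (b - 3)*(b + 3)*(b + 6)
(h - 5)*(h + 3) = h^2 - 2*h - 15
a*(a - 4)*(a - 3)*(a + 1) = a^4 - 6*a^3 + 5*a^2 + 12*a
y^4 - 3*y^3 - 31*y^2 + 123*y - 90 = (y - 5)*(y - 3)*(y - 1)*(y + 6)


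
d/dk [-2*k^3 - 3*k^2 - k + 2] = -6*k^2 - 6*k - 1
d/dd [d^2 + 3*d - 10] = 2*d + 3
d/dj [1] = 0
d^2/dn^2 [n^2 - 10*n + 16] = 2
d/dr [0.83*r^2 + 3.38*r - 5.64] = 1.66*r + 3.38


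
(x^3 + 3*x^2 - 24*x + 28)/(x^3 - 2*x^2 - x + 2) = (x^2 + 5*x - 14)/(x^2 - 1)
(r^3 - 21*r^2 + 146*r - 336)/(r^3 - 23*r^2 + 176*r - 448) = (r - 6)/(r - 8)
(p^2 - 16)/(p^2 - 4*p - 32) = (p - 4)/(p - 8)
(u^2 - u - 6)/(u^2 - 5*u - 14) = (u - 3)/(u - 7)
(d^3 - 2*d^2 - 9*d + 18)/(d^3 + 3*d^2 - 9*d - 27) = (d - 2)/(d + 3)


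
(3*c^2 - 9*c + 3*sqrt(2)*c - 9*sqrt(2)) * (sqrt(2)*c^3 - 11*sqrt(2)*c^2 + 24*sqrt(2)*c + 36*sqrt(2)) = 3*sqrt(2)*c^5 - 42*sqrt(2)*c^4 + 6*c^4 - 84*c^3 + 171*sqrt(2)*c^3 - 108*sqrt(2)*c^2 + 342*c^2 - 324*sqrt(2)*c - 216*c - 648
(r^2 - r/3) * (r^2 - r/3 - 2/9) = r^4 - 2*r^3/3 - r^2/9 + 2*r/27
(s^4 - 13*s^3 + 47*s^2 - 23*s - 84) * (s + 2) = s^5 - 11*s^4 + 21*s^3 + 71*s^2 - 130*s - 168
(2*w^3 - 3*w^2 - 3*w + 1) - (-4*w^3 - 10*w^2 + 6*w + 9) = 6*w^3 + 7*w^2 - 9*w - 8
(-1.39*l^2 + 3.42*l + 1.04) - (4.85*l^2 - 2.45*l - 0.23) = -6.24*l^2 + 5.87*l + 1.27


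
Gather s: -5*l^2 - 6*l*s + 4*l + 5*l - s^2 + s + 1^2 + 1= -5*l^2 + 9*l - s^2 + s*(1 - 6*l) + 2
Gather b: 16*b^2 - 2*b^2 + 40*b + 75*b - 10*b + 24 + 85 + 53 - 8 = 14*b^2 + 105*b + 154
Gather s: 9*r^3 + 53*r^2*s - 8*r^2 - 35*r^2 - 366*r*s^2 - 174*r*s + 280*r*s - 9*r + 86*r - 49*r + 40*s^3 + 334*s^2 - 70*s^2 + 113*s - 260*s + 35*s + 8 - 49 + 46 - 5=9*r^3 - 43*r^2 + 28*r + 40*s^3 + s^2*(264 - 366*r) + s*(53*r^2 + 106*r - 112)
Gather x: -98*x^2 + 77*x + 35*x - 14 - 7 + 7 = -98*x^2 + 112*x - 14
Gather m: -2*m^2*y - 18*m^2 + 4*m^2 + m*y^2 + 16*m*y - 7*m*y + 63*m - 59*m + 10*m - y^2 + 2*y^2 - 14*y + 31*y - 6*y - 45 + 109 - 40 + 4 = m^2*(-2*y - 14) + m*(y^2 + 9*y + 14) + y^2 + 11*y + 28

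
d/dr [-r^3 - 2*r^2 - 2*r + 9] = -3*r^2 - 4*r - 2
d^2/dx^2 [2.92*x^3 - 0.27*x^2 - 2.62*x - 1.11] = 17.52*x - 0.54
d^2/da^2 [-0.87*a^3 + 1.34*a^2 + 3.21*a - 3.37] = 2.68 - 5.22*a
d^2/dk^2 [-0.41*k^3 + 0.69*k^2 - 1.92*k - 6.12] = 1.38 - 2.46*k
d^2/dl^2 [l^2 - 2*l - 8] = 2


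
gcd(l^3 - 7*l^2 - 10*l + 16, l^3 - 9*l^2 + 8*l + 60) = l + 2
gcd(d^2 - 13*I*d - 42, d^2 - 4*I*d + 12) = d - 6*I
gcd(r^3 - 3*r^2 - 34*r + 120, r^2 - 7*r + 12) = r - 4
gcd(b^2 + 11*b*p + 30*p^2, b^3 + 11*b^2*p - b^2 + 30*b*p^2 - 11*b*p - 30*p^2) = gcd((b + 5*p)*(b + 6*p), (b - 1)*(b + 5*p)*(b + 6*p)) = b^2 + 11*b*p + 30*p^2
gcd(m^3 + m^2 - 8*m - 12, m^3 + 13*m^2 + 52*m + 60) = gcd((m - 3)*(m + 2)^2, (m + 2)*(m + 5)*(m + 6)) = m + 2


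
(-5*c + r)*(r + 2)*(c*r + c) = -5*c^2*r^2 - 15*c^2*r - 10*c^2 + c*r^3 + 3*c*r^2 + 2*c*r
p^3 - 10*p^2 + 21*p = p*(p - 7)*(p - 3)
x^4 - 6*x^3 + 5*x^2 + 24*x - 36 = (x - 3)^2*(x - 2)*(x + 2)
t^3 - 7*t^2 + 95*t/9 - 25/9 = (t - 5)*(t - 5/3)*(t - 1/3)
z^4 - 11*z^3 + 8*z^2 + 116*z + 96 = (z - 8)*(z - 6)*(z + 1)*(z + 2)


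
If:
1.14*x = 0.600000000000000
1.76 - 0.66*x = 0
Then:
No Solution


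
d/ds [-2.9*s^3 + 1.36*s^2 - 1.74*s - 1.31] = -8.7*s^2 + 2.72*s - 1.74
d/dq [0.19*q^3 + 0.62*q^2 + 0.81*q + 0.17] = 0.57*q^2 + 1.24*q + 0.81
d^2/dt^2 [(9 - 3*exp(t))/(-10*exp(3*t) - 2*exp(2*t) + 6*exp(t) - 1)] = (1200*exp(6*t) - 7920*exp(5*t) - 1248*exp(4*t) + 582*exp(3*t) + 1098*exp(2*t) - 234*exp(t) - 51)*exp(t)/(1000*exp(9*t) + 600*exp(8*t) - 1680*exp(7*t) - 412*exp(6*t) + 1128*exp(5*t) - 132*exp(4*t) - 258*exp(3*t) + 114*exp(2*t) - 18*exp(t) + 1)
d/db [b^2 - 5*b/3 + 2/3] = 2*b - 5/3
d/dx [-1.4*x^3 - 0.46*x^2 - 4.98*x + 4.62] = -4.2*x^2 - 0.92*x - 4.98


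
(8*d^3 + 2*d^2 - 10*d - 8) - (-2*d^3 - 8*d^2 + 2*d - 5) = 10*d^3 + 10*d^2 - 12*d - 3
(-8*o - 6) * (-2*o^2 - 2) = 16*o^3 + 12*o^2 + 16*o + 12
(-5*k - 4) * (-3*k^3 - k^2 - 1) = 15*k^4 + 17*k^3 + 4*k^2 + 5*k + 4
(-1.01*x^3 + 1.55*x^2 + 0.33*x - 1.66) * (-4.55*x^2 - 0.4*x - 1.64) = 4.5955*x^5 - 6.6485*x^4 - 0.4651*x^3 + 4.879*x^2 + 0.1228*x + 2.7224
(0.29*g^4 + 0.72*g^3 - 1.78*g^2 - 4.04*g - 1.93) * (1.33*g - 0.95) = 0.3857*g^5 + 0.6821*g^4 - 3.0514*g^3 - 3.6822*g^2 + 1.2711*g + 1.8335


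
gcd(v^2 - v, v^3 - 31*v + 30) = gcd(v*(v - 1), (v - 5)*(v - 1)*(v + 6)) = v - 1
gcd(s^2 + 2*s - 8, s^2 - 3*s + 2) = s - 2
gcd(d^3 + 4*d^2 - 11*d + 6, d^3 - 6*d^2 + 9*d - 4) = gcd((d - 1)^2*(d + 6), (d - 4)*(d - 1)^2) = d^2 - 2*d + 1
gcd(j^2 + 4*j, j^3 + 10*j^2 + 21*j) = j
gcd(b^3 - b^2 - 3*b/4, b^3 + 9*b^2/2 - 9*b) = b^2 - 3*b/2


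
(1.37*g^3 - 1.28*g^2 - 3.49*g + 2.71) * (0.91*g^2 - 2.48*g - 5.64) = 1.2467*g^5 - 4.5624*g^4 - 7.7283*g^3 + 18.3405*g^2 + 12.9628*g - 15.2844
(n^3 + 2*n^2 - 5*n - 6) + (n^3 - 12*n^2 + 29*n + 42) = 2*n^3 - 10*n^2 + 24*n + 36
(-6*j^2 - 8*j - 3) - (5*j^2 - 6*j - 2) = -11*j^2 - 2*j - 1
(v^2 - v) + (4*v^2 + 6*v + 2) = 5*v^2 + 5*v + 2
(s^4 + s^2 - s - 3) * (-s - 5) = -s^5 - 5*s^4 - s^3 - 4*s^2 + 8*s + 15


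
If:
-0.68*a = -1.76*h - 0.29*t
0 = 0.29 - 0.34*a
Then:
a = 0.85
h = 0.329545454545455 - 0.164772727272727*t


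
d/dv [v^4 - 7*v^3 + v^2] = v*(4*v^2 - 21*v + 2)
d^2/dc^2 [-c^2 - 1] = -2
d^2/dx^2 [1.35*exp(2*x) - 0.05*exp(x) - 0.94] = (5.4*exp(x) - 0.05)*exp(x)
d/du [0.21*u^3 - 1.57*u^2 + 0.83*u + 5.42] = 0.63*u^2 - 3.14*u + 0.83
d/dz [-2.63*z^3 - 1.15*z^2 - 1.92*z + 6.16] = -7.89*z^2 - 2.3*z - 1.92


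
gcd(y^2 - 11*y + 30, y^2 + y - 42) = y - 6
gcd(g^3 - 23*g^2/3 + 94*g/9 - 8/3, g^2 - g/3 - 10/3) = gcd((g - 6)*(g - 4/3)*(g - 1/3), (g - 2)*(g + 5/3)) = 1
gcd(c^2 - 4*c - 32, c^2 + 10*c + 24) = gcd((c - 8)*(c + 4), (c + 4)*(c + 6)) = c + 4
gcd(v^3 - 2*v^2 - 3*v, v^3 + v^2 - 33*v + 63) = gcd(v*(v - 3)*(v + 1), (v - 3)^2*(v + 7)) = v - 3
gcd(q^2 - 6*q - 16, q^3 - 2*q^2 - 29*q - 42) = q + 2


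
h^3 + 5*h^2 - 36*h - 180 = (h - 6)*(h + 5)*(h + 6)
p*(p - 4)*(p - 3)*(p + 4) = p^4 - 3*p^3 - 16*p^2 + 48*p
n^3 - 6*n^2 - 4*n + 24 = (n - 6)*(n - 2)*(n + 2)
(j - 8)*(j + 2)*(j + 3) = j^3 - 3*j^2 - 34*j - 48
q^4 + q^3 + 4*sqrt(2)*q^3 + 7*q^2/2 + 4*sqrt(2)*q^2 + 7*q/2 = q*(q + 1)*(q + sqrt(2)/2)*(q + 7*sqrt(2)/2)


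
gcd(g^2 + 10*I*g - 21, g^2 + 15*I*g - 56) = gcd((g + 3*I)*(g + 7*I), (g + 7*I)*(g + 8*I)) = g + 7*I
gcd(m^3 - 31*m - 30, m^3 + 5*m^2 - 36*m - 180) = m^2 - m - 30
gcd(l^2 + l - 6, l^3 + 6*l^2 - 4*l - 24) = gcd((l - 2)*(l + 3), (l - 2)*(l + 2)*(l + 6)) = l - 2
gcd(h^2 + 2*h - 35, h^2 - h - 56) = h + 7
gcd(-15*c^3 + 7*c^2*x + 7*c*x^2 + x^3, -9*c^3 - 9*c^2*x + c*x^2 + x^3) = 3*c + x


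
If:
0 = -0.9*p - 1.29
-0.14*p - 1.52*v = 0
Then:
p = -1.43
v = 0.13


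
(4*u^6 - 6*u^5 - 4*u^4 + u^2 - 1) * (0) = 0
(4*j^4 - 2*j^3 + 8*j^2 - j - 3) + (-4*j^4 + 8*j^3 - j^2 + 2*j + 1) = 6*j^3 + 7*j^2 + j - 2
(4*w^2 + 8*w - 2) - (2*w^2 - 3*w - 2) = 2*w^2 + 11*w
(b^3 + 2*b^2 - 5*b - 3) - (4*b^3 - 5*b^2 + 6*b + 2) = -3*b^3 + 7*b^2 - 11*b - 5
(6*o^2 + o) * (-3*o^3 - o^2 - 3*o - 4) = -18*o^5 - 9*o^4 - 19*o^3 - 27*o^2 - 4*o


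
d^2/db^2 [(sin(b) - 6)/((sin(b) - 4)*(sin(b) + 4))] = (-sin(b)^5 + 24*sin(b)^4 - 94*sin(b)^3 + 348*sin(b)^2 - 160*sin(b) - 192)/((sin(b) - 4)^3*(sin(b) + 4)^3)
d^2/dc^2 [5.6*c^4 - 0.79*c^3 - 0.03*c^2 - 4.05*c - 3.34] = 67.2*c^2 - 4.74*c - 0.06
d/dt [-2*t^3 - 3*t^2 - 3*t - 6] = -6*t^2 - 6*t - 3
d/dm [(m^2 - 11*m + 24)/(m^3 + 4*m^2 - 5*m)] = (-m^4 + 22*m^3 - 33*m^2 - 192*m + 120)/(m^2*(m^4 + 8*m^3 + 6*m^2 - 40*m + 25))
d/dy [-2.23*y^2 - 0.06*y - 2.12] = -4.46*y - 0.06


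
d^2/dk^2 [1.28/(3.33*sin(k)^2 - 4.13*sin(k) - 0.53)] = (56.775168*sin(k)^4 - 52.811136*sin(k)^3 - 54.293632*sin(k)^2 + 102.82048*sin(k) - 48.183808)/(-3.33*sin(k)^2 + 4.13*sin(k) + 0.53)^3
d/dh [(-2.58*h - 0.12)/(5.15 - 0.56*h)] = (68.77413 - 7.478352*h)/(0.56*h - 5.15)^3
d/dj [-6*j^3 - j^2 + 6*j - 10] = -18*j^2 - 2*j + 6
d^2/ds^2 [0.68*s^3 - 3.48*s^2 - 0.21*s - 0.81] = 4.08*s - 6.96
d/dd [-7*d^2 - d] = -14*d - 1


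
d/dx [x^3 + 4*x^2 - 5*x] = 3*x^2 + 8*x - 5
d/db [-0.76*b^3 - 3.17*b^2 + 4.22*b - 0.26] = -2.28*b^2 - 6.34*b + 4.22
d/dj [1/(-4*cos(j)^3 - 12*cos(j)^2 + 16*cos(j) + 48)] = (-3*cos(j)^2 - 6*cos(j) + 4)*sin(j)/(4*(cos(j)^3 + 3*cos(j)^2 - 4*cos(j) - 12)^2)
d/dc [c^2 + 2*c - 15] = 2*c + 2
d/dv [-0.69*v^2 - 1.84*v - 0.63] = -1.38*v - 1.84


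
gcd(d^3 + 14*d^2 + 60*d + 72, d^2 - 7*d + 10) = 1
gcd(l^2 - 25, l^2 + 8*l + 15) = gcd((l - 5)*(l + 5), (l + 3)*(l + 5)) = l + 5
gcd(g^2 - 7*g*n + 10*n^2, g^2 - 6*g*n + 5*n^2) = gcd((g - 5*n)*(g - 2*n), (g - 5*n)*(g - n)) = g - 5*n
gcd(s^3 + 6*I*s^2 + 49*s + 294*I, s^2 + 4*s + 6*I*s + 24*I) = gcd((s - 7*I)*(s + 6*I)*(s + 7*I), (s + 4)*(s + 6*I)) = s + 6*I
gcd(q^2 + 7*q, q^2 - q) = q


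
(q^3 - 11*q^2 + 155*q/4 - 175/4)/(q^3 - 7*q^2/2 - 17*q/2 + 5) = (4*q^2 - 24*q + 35)/(2*(2*q^2 + 3*q - 2))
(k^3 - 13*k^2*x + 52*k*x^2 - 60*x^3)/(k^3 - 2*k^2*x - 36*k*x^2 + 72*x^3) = (k - 5*x)/(k + 6*x)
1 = 1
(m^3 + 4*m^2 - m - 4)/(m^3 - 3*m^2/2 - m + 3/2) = 2*(m + 4)/(2*m - 3)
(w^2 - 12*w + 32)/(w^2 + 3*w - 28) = (w - 8)/(w + 7)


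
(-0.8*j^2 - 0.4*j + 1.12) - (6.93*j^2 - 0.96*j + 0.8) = -7.73*j^2 + 0.56*j + 0.32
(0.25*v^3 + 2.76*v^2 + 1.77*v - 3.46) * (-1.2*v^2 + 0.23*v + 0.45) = -0.3*v^5 - 3.2545*v^4 - 1.3767*v^3 + 5.8011*v^2 + 0.000699999999999923*v - 1.557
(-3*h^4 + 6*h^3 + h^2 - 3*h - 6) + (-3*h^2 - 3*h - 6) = -3*h^4 + 6*h^3 - 2*h^2 - 6*h - 12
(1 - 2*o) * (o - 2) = -2*o^2 + 5*o - 2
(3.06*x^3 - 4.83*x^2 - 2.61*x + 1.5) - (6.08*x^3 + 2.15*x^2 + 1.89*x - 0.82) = -3.02*x^3 - 6.98*x^2 - 4.5*x + 2.32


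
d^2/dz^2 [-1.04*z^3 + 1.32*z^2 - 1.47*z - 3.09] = 2.64 - 6.24*z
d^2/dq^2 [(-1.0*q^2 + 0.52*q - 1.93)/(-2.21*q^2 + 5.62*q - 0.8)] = (19.760936*q^3 + 45.949878*q^2 - 138.309756*q + 111.695464)/(10.793861*q^6 - 82.345926*q^5 + 221.126412*q^4 - 237.121288*q^3 + 80.04576*q^2 - 10.7904*q + 0.512)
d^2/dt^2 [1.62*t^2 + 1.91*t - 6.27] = 3.24000000000000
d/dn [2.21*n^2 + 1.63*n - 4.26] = 4.42*n + 1.63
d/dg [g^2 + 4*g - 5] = 2*g + 4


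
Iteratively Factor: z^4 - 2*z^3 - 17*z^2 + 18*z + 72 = (z + 3)*(z^3 - 5*z^2 - 2*z + 24) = (z - 4)*(z + 3)*(z^2 - z - 6) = (z - 4)*(z + 2)*(z + 3)*(z - 3)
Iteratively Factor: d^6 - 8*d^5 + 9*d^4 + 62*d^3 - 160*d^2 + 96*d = (d - 4)*(d^5 - 4*d^4 - 7*d^3 + 34*d^2 - 24*d) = (d - 4)*(d - 1)*(d^4 - 3*d^3 - 10*d^2 + 24*d) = d*(d - 4)*(d - 1)*(d^3 - 3*d^2 - 10*d + 24) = d*(d - 4)^2*(d - 1)*(d^2 + d - 6) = d*(d - 4)^2*(d - 1)*(d + 3)*(d - 2)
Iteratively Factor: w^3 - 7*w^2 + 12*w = (w - 3)*(w^2 - 4*w) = w*(w - 3)*(w - 4)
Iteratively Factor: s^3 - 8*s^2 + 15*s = (s - 5)*(s^2 - 3*s) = (s - 5)*(s - 3)*(s)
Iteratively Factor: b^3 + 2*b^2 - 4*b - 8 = (b - 2)*(b^2 + 4*b + 4) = (b - 2)*(b + 2)*(b + 2)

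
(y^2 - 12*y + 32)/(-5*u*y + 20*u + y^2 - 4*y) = (y - 8)/(-5*u + y)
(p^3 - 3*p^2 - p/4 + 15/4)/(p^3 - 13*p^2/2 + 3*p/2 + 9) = (p - 5/2)/(p - 6)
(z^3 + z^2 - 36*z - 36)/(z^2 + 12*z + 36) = (z^2 - 5*z - 6)/(z + 6)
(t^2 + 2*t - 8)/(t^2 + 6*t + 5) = (t^2 + 2*t - 8)/(t^2 + 6*t + 5)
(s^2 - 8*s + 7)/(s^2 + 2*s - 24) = (s^2 - 8*s + 7)/(s^2 + 2*s - 24)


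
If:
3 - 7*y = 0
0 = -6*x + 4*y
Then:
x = 2/7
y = 3/7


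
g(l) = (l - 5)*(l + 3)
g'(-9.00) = -20.00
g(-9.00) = 84.00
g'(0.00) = -2.00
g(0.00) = -15.00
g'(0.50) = -1.00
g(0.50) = -15.75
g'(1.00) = 0.00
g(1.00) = -16.00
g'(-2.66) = -7.32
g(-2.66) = -2.60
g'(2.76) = 3.52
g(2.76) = -12.90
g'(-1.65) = -5.30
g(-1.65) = -8.98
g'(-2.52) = -7.04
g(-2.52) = -3.61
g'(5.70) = 9.40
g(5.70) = 6.09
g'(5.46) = 8.92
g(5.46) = 3.89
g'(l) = 2*l - 2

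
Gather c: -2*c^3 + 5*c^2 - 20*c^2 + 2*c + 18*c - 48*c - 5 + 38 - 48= -2*c^3 - 15*c^2 - 28*c - 15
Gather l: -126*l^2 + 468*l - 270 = -126*l^2 + 468*l - 270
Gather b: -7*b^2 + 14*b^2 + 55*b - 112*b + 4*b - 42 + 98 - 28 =7*b^2 - 53*b + 28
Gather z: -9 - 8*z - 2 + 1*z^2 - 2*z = z^2 - 10*z - 11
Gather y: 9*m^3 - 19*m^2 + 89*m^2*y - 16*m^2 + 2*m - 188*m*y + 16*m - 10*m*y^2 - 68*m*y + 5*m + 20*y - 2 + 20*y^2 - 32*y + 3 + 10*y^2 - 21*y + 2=9*m^3 - 35*m^2 + 23*m + y^2*(30 - 10*m) + y*(89*m^2 - 256*m - 33) + 3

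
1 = 1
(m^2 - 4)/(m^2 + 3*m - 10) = (m + 2)/(m + 5)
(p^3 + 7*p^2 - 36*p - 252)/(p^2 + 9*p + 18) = (p^2 + p - 42)/(p + 3)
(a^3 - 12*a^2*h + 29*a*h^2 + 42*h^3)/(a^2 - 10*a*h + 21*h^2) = (a^2 - 5*a*h - 6*h^2)/(a - 3*h)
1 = 1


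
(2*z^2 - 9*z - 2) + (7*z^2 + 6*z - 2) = 9*z^2 - 3*z - 4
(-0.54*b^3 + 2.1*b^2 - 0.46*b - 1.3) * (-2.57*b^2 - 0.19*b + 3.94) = 1.3878*b^5 - 5.2944*b^4 - 1.3444*b^3 + 11.7024*b^2 - 1.5654*b - 5.122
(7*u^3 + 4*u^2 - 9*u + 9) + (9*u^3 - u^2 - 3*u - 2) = 16*u^3 + 3*u^2 - 12*u + 7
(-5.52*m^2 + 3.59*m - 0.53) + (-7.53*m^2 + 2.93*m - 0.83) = -13.05*m^2 + 6.52*m - 1.36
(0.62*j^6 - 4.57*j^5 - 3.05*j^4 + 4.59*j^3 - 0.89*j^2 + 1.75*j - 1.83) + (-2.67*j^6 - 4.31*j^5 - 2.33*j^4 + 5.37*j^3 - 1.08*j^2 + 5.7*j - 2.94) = -2.05*j^6 - 8.88*j^5 - 5.38*j^4 + 9.96*j^3 - 1.97*j^2 + 7.45*j - 4.77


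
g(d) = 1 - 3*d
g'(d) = -3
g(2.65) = -6.95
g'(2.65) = -3.00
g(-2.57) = 8.71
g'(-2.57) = -3.00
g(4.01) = -11.03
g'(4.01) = -3.00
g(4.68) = -13.04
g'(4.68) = -3.00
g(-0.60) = 2.80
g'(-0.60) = -3.00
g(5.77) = -16.31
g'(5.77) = -3.00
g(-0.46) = 2.38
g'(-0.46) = -3.00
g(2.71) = -7.13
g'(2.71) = -3.00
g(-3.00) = 10.00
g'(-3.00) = -3.00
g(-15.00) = 46.00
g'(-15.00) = -3.00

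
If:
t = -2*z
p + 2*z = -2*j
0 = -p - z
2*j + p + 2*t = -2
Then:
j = -1/6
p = -1/3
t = -2/3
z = 1/3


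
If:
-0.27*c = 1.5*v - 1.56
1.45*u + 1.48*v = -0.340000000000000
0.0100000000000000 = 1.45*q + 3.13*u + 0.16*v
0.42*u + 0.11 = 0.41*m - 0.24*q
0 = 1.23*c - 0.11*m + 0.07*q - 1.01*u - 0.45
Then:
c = -0.97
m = 0.55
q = 3.05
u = -1.47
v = 1.21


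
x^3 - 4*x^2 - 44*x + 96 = (x - 8)*(x - 2)*(x + 6)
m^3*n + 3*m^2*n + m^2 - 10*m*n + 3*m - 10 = (m - 2)*(m + 5)*(m*n + 1)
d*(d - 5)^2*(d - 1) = d^4 - 11*d^3 + 35*d^2 - 25*d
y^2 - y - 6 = (y - 3)*(y + 2)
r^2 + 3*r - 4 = (r - 1)*(r + 4)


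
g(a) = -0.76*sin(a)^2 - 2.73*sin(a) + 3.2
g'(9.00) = 3.06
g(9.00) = 1.95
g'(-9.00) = 1.92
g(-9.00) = 4.20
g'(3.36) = 2.34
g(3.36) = 3.76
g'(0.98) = -2.22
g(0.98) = 0.41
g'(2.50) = 2.92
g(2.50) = 1.29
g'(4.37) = 0.44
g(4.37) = 5.10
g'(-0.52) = -1.71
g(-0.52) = 4.37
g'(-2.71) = 1.90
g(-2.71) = 4.21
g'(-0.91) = -0.94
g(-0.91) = 4.88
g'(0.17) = -2.94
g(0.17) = 2.72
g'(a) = -1.52*sin(a)*cos(a) - 2.73*cos(a)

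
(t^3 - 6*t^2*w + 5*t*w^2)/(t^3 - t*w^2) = (t - 5*w)/(t + w)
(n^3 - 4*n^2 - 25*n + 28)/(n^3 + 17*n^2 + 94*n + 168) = (n^2 - 8*n + 7)/(n^2 + 13*n + 42)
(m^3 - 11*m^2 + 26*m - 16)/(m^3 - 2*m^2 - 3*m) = (-m^3 + 11*m^2 - 26*m + 16)/(m*(-m^2 + 2*m + 3))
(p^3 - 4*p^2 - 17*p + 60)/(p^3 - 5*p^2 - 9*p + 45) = (p + 4)/(p + 3)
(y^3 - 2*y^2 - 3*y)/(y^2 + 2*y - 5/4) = 4*y*(y^2 - 2*y - 3)/(4*y^2 + 8*y - 5)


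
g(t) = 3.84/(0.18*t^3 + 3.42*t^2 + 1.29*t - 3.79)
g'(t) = 3.84*(-0.54*t^2 - 6.84*t - 1.29)/(0.18*t^3 + 3.42*t^2 + 1.29*t - 3.79)^2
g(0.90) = 14.10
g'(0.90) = -407.91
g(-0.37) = -1.01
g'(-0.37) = 0.31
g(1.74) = 0.39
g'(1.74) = -0.60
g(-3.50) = 0.15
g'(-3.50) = 0.09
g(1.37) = 0.79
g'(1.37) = -1.90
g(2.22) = 0.21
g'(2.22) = -0.23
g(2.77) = 0.13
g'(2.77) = -0.11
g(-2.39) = 0.38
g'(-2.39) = 0.44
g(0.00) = -1.01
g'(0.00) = -0.34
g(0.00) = -1.01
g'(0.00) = -0.34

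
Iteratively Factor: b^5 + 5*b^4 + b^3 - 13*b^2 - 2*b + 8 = (b + 1)*(b^4 + 4*b^3 - 3*b^2 - 10*b + 8) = (b + 1)*(b + 2)*(b^3 + 2*b^2 - 7*b + 4) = (b - 1)*(b + 1)*(b + 2)*(b^2 + 3*b - 4) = (b - 1)*(b + 1)*(b + 2)*(b + 4)*(b - 1)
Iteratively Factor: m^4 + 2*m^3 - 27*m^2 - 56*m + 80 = (m - 5)*(m^3 + 7*m^2 + 8*m - 16) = (m - 5)*(m + 4)*(m^2 + 3*m - 4) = (m - 5)*(m + 4)^2*(m - 1)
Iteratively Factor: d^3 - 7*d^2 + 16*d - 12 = (d - 3)*(d^2 - 4*d + 4) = (d - 3)*(d - 2)*(d - 2)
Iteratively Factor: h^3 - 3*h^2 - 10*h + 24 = (h - 4)*(h^2 + h - 6) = (h - 4)*(h + 3)*(h - 2)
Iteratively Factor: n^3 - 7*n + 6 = (n - 1)*(n^2 + n - 6) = (n - 1)*(n + 3)*(n - 2)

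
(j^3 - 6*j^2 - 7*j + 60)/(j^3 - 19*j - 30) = (j - 4)/(j + 2)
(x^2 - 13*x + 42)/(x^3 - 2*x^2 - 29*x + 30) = (x - 7)/(x^2 + 4*x - 5)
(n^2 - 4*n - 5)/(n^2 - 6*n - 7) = (n - 5)/(n - 7)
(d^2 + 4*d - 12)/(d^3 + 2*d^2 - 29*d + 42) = (d + 6)/(d^2 + 4*d - 21)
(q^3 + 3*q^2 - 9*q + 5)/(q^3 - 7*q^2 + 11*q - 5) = (q + 5)/(q - 5)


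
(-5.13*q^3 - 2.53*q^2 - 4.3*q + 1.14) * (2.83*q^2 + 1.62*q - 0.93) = -14.5179*q^5 - 15.4705*q^4 - 11.4967*q^3 - 1.3869*q^2 + 5.8458*q - 1.0602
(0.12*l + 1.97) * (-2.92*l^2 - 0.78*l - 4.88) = -0.3504*l^3 - 5.846*l^2 - 2.1222*l - 9.6136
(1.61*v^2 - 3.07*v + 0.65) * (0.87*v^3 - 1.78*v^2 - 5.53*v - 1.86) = 1.4007*v^5 - 5.5367*v^4 - 2.8732*v^3 + 12.8255*v^2 + 2.1157*v - 1.209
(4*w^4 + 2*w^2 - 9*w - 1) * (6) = 24*w^4 + 12*w^2 - 54*w - 6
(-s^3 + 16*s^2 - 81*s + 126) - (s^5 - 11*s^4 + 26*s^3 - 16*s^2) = -s^5 + 11*s^4 - 27*s^3 + 32*s^2 - 81*s + 126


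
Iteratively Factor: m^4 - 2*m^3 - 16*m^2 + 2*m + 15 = (m - 1)*(m^3 - m^2 - 17*m - 15) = (m - 5)*(m - 1)*(m^2 + 4*m + 3) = (m - 5)*(m - 1)*(m + 1)*(m + 3)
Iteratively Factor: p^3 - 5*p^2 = (p)*(p^2 - 5*p) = p^2*(p - 5)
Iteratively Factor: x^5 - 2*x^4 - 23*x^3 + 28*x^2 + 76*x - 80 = (x - 5)*(x^4 + 3*x^3 - 8*x^2 - 12*x + 16) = (x - 5)*(x + 2)*(x^3 + x^2 - 10*x + 8) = (x - 5)*(x - 1)*(x + 2)*(x^2 + 2*x - 8) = (x - 5)*(x - 2)*(x - 1)*(x + 2)*(x + 4)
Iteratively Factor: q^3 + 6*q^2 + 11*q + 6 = (q + 1)*(q^2 + 5*q + 6) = (q + 1)*(q + 3)*(q + 2)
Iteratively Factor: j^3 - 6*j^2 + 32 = (j + 2)*(j^2 - 8*j + 16) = (j - 4)*(j + 2)*(j - 4)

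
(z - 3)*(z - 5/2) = z^2 - 11*z/2 + 15/2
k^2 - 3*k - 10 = (k - 5)*(k + 2)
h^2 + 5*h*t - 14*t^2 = (h - 2*t)*(h + 7*t)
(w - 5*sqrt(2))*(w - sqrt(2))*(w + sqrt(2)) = w^3 - 5*sqrt(2)*w^2 - 2*w + 10*sqrt(2)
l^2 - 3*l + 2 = (l - 2)*(l - 1)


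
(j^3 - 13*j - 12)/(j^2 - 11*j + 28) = (j^2 + 4*j + 3)/(j - 7)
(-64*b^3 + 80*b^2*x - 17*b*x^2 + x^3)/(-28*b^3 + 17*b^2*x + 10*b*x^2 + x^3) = (64*b^2 - 16*b*x + x^2)/(28*b^2 + 11*b*x + x^2)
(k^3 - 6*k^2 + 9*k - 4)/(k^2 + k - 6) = (k^3 - 6*k^2 + 9*k - 4)/(k^2 + k - 6)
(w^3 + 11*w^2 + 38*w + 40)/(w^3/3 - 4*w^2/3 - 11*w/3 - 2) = 3*(w^3 + 11*w^2 + 38*w + 40)/(w^3 - 4*w^2 - 11*w - 6)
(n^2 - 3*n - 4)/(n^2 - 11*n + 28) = (n + 1)/(n - 7)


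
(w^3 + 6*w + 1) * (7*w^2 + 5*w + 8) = 7*w^5 + 5*w^4 + 50*w^3 + 37*w^2 + 53*w + 8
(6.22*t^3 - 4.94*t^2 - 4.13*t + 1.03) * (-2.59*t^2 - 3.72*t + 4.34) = -16.1098*t^5 - 10.3438*t^4 + 56.0683*t^3 - 8.7437*t^2 - 21.7558*t + 4.4702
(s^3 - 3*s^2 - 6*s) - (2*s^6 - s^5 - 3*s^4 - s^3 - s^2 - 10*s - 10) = -2*s^6 + s^5 + 3*s^4 + 2*s^3 - 2*s^2 + 4*s + 10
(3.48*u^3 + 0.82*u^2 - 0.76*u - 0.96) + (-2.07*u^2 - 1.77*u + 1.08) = 3.48*u^3 - 1.25*u^2 - 2.53*u + 0.12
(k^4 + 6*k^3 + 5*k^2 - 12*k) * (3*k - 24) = 3*k^5 - 6*k^4 - 129*k^3 - 156*k^2 + 288*k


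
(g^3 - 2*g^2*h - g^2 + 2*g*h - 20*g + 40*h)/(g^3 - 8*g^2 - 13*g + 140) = (g - 2*h)/(g - 7)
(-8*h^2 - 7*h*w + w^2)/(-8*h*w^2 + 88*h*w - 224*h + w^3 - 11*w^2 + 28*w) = (h + w)/(w^2 - 11*w + 28)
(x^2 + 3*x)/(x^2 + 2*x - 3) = x/(x - 1)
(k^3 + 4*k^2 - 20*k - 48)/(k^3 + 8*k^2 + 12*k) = (k - 4)/k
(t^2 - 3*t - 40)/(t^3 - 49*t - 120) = 1/(t + 3)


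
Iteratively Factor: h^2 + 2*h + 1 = (h + 1)*(h + 1)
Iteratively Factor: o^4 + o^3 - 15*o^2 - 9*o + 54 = (o - 3)*(o^3 + 4*o^2 - 3*o - 18) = (o - 3)*(o - 2)*(o^2 + 6*o + 9) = (o - 3)*(o - 2)*(o + 3)*(o + 3)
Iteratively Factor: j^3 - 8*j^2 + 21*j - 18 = (j - 3)*(j^2 - 5*j + 6) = (j - 3)*(j - 2)*(j - 3)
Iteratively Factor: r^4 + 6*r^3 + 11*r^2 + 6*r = (r + 3)*(r^3 + 3*r^2 + 2*r) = (r + 2)*(r + 3)*(r^2 + r) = r*(r + 2)*(r + 3)*(r + 1)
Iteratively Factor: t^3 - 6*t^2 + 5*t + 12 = (t - 3)*(t^2 - 3*t - 4) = (t - 3)*(t + 1)*(t - 4)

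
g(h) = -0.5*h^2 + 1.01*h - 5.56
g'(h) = 1.01 - 1.0*h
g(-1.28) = -7.67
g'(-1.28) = 2.29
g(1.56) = -5.20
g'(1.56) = -0.55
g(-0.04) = -5.60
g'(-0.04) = 1.05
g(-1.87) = -9.20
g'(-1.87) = 2.88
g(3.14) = -7.32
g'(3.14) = -2.13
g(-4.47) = -20.07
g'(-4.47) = 5.48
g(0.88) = -5.06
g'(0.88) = 0.13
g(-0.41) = -6.06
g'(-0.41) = 1.42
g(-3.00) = -13.09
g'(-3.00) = 4.01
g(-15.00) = -133.21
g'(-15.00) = 16.01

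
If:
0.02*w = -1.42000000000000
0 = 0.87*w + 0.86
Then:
No Solution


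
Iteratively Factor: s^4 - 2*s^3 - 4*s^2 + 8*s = (s)*(s^3 - 2*s^2 - 4*s + 8) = s*(s - 2)*(s^2 - 4) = s*(s - 2)*(s + 2)*(s - 2)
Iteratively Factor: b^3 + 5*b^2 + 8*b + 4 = (b + 1)*(b^2 + 4*b + 4) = (b + 1)*(b + 2)*(b + 2)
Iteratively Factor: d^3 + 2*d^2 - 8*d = (d)*(d^2 + 2*d - 8) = d*(d - 2)*(d + 4)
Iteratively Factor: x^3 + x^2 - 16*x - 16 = (x + 4)*(x^2 - 3*x - 4) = (x - 4)*(x + 4)*(x + 1)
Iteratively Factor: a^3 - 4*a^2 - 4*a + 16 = (a - 2)*(a^2 - 2*a - 8) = (a - 2)*(a + 2)*(a - 4)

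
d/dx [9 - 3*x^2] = -6*x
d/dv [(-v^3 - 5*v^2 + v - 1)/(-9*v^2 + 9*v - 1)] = (9*v^4 - 18*v^3 - 33*v^2 - 8*v + 8)/(81*v^4 - 162*v^3 + 99*v^2 - 18*v + 1)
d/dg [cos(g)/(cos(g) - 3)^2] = (cos(g) + 3)*sin(g)/(cos(g) - 3)^3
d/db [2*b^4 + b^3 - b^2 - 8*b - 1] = 8*b^3 + 3*b^2 - 2*b - 8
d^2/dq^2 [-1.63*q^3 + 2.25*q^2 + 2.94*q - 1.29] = 4.5 - 9.78*q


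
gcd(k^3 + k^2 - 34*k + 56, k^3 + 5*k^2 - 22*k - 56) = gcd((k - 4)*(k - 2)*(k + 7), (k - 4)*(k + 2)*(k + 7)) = k^2 + 3*k - 28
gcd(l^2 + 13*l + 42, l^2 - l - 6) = 1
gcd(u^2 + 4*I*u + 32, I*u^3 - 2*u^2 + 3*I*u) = 1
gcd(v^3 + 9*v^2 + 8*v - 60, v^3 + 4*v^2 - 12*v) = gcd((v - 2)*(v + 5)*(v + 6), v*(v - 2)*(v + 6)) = v^2 + 4*v - 12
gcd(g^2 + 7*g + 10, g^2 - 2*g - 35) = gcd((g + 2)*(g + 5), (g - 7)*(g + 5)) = g + 5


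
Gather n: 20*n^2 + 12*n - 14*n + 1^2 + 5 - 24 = 20*n^2 - 2*n - 18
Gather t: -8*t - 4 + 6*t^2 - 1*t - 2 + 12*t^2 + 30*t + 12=18*t^2 + 21*t + 6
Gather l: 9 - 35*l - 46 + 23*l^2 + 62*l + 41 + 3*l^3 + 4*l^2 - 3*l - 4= 3*l^3 + 27*l^2 + 24*l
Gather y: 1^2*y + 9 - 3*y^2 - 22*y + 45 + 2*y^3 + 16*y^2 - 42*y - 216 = 2*y^3 + 13*y^2 - 63*y - 162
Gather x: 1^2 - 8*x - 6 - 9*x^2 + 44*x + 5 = -9*x^2 + 36*x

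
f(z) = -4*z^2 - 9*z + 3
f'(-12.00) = 87.00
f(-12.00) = -465.00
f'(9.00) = -81.00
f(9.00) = -402.00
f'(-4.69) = 28.52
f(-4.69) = -42.77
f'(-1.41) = 2.28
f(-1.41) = 7.74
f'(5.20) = -50.60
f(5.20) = -151.96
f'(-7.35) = 49.80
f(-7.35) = -146.94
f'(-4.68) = 28.44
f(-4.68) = -42.49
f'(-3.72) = 20.76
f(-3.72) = -18.87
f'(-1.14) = 0.12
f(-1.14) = 8.06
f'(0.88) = -16.04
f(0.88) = -8.02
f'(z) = -8*z - 9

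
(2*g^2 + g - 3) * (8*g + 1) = 16*g^3 + 10*g^2 - 23*g - 3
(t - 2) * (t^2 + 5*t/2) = t^3 + t^2/2 - 5*t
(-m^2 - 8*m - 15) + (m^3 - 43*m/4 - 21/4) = m^3 - m^2 - 75*m/4 - 81/4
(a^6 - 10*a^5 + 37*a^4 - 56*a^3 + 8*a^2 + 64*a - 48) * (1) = a^6 - 10*a^5 + 37*a^4 - 56*a^3 + 8*a^2 + 64*a - 48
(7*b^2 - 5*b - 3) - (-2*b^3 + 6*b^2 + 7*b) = 2*b^3 + b^2 - 12*b - 3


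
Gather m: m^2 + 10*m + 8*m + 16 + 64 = m^2 + 18*m + 80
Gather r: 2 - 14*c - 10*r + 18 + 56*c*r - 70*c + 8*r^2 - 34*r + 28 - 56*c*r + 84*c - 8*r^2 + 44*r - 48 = 0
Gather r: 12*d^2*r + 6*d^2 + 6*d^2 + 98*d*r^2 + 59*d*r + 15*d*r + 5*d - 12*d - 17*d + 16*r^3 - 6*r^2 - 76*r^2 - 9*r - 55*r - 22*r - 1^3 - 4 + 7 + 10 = 12*d^2 - 24*d + 16*r^3 + r^2*(98*d - 82) + r*(12*d^2 + 74*d - 86) + 12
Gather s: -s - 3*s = -4*s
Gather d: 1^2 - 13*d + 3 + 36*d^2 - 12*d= 36*d^2 - 25*d + 4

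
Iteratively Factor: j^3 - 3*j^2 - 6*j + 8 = (j - 1)*(j^2 - 2*j - 8) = (j - 4)*(j - 1)*(j + 2)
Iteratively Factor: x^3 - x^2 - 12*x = (x + 3)*(x^2 - 4*x) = x*(x + 3)*(x - 4)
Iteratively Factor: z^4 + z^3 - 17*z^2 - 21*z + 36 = (z + 3)*(z^3 - 2*z^2 - 11*z + 12) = (z - 4)*(z + 3)*(z^2 + 2*z - 3) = (z - 4)*(z + 3)^2*(z - 1)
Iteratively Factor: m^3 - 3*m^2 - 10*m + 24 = (m + 3)*(m^2 - 6*m + 8) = (m - 4)*(m + 3)*(m - 2)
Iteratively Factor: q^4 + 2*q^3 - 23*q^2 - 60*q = (q - 5)*(q^3 + 7*q^2 + 12*q) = (q - 5)*(q + 4)*(q^2 + 3*q) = q*(q - 5)*(q + 4)*(q + 3)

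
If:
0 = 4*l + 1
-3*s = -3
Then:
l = -1/4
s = 1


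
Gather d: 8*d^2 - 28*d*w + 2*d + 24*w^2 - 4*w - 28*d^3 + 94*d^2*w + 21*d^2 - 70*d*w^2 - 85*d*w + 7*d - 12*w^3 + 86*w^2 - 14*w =-28*d^3 + d^2*(94*w + 29) + d*(-70*w^2 - 113*w + 9) - 12*w^3 + 110*w^2 - 18*w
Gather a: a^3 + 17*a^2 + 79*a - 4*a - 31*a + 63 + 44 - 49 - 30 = a^3 + 17*a^2 + 44*a + 28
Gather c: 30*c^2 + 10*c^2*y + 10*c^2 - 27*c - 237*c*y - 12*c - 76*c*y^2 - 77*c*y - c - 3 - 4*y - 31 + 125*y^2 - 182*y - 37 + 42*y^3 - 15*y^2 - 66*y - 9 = c^2*(10*y + 40) + c*(-76*y^2 - 314*y - 40) + 42*y^3 + 110*y^2 - 252*y - 80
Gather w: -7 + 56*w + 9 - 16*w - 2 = 40*w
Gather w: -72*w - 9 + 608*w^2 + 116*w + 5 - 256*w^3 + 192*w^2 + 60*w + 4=-256*w^3 + 800*w^2 + 104*w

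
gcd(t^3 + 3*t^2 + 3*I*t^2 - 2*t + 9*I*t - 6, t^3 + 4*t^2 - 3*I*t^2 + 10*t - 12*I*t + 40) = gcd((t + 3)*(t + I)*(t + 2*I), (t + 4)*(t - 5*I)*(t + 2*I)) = t + 2*I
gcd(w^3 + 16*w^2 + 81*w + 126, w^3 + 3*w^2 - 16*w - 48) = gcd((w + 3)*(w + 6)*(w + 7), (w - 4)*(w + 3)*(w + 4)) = w + 3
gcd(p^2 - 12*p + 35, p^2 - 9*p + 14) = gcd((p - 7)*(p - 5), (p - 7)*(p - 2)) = p - 7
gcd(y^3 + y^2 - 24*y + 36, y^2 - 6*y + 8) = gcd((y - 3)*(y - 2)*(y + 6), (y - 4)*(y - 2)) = y - 2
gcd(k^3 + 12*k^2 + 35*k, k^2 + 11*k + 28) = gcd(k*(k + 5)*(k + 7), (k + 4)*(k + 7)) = k + 7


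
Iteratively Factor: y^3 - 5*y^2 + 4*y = (y - 1)*(y^2 - 4*y) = y*(y - 1)*(y - 4)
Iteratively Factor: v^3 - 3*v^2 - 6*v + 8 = (v + 2)*(v^2 - 5*v + 4) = (v - 4)*(v + 2)*(v - 1)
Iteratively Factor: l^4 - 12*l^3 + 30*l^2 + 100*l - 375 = (l + 3)*(l^3 - 15*l^2 + 75*l - 125) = (l - 5)*(l + 3)*(l^2 - 10*l + 25) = (l - 5)^2*(l + 3)*(l - 5)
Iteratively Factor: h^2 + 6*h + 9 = (h + 3)*(h + 3)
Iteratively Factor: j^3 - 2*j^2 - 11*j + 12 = (j - 4)*(j^2 + 2*j - 3) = (j - 4)*(j + 3)*(j - 1)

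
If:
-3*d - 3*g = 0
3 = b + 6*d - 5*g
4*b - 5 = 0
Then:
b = 5/4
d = 7/44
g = -7/44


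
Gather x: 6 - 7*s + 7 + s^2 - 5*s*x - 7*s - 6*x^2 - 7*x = s^2 - 14*s - 6*x^2 + x*(-5*s - 7) + 13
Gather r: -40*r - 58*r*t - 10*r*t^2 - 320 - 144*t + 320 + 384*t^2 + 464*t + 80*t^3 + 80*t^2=r*(-10*t^2 - 58*t - 40) + 80*t^3 + 464*t^2 + 320*t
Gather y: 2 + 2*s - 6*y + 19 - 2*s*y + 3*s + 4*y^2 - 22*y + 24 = 5*s + 4*y^2 + y*(-2*s - 28) + 45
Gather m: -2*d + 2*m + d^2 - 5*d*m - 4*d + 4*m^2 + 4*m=d^2 - 6*d + 4*m^2 + m*(6 - 5*d)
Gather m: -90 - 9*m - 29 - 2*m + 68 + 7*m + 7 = -4*m - 44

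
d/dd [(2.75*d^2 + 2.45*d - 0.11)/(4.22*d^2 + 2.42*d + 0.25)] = (-3.684*d^2 + 2.3034*d + 0.8787)/(17.8084*d^4 + 20.4248*d^3 + 7.9664*d^2 + 1.21*d + 0.0625)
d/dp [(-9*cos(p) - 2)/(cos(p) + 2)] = 16*sin(p)/(cos(p) + 2)^2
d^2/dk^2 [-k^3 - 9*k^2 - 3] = -6*k - 18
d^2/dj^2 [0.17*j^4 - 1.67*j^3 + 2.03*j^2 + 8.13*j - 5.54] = 2.04*j^2 - 10.02*j + 4.06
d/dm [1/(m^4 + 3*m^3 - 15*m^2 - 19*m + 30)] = (-4*m^3 - 9*m^2 + 30*m + 19)/(m^4 + 3*m^3 - 15*m^2 - 19*m + 30)^2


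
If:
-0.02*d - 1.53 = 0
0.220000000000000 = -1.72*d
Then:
No Solution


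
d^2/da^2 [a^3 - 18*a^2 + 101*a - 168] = 6*a - 36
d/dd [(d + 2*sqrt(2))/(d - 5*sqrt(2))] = -7*sqrt(2)/(d - 5*sqrt(2))^2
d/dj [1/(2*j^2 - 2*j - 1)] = 2*(1 - 2*j)/(-2*j^2 + 2*j + 1)^2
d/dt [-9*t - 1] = -9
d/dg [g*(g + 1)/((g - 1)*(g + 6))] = 2*(2*g^2 - 6*g - 3)/(g^4 + 10*g^3 + 13*g^2 - 60*g + 36)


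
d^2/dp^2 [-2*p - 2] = 0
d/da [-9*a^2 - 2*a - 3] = -18*a - 2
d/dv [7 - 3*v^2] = -6*v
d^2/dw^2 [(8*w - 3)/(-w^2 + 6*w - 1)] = 2*(-4*(w - 3)^2*(8*w - 3) + 3*(8*w - 17)*(w^2 - 6*w + 1))/(w^2 - 6*w + 1)^3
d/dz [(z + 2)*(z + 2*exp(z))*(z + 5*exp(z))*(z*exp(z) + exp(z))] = (z^4 + 14*z^3*exp(z) + 7*z^3 + 30*z^2*exp(2*z) + 63*z^2*exp(z) + 11*z^2 + 110*z*exp(2*z) + 70*z*exp(z) + 4*z + 90*exp(2*z) + 14*exp(z))*exp(z)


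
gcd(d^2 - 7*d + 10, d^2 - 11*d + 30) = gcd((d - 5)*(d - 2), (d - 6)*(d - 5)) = d - 5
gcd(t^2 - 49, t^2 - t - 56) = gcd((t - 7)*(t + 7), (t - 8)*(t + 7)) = t + 7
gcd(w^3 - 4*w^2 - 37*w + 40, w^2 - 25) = w + 5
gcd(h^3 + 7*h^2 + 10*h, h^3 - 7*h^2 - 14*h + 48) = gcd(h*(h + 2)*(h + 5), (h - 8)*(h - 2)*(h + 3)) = 1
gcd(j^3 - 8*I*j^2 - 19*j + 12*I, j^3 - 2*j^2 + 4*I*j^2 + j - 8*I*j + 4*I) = 1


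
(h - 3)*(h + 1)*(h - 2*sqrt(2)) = h^3 - 2*sqrt(2)*h^2 - 2*h^2 - 3*h + 4*sqrt(2)*h + 6*sqrt(2)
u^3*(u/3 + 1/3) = u^4/3 + u^3/3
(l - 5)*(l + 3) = l^2 - 2*l - 15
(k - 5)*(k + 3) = k^2 - 2*k - 15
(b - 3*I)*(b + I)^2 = b^3 - I*b^2 + 5*b + 3*I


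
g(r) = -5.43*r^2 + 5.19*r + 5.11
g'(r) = 5.19 - 10.86*r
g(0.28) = 6.14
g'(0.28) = 2.15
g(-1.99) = -26.72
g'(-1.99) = 26.80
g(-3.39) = -74.89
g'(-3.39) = 42.01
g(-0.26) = 3.39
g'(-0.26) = 8.01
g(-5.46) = -185.10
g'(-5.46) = 64.49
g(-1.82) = -22.32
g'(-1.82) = 24.96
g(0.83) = 5.68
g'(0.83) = -3.82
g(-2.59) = -44.76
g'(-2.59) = 33.32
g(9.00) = -388.01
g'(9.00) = -92.55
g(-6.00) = -221.51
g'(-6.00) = 70.35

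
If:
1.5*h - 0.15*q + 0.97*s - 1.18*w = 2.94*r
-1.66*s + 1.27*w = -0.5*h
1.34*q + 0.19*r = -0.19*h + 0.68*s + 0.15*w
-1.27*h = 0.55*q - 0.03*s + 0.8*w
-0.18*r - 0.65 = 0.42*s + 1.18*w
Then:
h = 0.45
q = -0.30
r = 0.37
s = -0.26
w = -0.51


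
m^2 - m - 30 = (m - 6)*(m + 5)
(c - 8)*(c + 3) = c^2 - 5*c - 24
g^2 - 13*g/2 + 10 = (g - 4)*(g - 5/2)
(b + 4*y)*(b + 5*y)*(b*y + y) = b^3*y + 9*b^2*y^2 + b^2*y + 20*b*y^3 + 9*b*y^2 + 20*y^3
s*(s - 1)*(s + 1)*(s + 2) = s^4 + 2*s^3 - s^2 - 2*s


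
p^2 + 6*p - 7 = (p - 1)*(p + 7)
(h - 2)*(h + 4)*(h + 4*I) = h^3 + 2*h^2 + 4*I*h^2 - 8*h + 8*I*h - 32*I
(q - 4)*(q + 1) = q^2 - 3*q - 4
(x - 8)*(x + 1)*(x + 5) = x^3 - 2*x^2 - 43*x - 40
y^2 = y^2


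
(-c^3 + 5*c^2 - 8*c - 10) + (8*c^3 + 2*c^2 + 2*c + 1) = 7*c^3 + 7*c^2 - 6*c - 9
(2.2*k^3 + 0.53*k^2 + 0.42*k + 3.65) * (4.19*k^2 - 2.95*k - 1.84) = 9.218*k^5 - 4.2693*k^4 - 3.8517*k^3 + 13.0793*k^2 - 11.5403*k - 6.716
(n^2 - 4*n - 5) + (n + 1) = n^2 - 3*n - 4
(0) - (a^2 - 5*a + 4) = -a^2 + 5*a - 4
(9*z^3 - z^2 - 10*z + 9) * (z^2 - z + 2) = 9*z^5 - 10*z^4 + 9*z^3 + 17*z^2 - 29*z + 18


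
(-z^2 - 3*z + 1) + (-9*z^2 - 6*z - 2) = -10*z^2 - 9*z - 1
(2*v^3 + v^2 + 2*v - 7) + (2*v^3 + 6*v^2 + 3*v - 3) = 4*v^3 + 7*v^2 + 5*v - 10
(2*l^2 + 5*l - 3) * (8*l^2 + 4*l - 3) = 16*l^4 + 48*l^3 - 10*l^2 - 27*l + 9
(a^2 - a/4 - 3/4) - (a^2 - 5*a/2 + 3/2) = 9*a/4 - 9/4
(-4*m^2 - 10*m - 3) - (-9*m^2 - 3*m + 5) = 5*m^2 - 7*m - 8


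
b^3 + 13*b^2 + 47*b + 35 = (b + 1)*(b + 5)*(b + 7)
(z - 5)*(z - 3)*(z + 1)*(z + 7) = z^4 - 42*z^2 + 64*z + 105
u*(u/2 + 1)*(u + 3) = u^3/2 + 5*u^2/2 + 3*u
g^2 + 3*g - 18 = (g - 3)*(g + 6)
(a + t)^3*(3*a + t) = 3*a^4 + 10*a^3*t + 12*a^2*t^2 + 6*a*t^3 + t^4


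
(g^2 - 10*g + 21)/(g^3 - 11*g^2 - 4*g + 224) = (g - 3)/(g^2 - 4*g - 32)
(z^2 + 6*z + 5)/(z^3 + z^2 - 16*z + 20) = (z + 1)/(z^2 - 4*z + 4)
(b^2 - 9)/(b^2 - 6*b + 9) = (b + 3)/(b - 3)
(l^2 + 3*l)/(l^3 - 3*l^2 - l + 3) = l*(l + 3)/(l^3 - 3*l^2 - l + 3)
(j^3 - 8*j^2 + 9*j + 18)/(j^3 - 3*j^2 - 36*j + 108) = (j + 1)/(j + 6)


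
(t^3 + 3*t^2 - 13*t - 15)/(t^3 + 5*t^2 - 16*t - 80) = (t^2 - 2*t - 3)/(t^2 - 16)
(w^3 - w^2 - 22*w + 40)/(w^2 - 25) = (w^2 - 6*w + 8)/(w - 5)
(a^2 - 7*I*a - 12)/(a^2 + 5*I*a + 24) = (a - 4*I)/(a + 8*I)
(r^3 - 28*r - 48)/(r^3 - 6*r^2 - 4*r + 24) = (r + 4)/(r - 2)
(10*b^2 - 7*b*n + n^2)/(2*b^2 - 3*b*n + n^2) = (5*b - n)/(b - n)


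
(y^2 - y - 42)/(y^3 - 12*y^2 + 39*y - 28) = (y + 6)/(y^2 - 5*y + 4)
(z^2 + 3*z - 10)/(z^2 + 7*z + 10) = (z - 2)/(z + 2)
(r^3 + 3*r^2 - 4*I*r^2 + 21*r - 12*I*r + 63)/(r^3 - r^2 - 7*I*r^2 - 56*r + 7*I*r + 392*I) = (r^2 + 3*r*(1 + I) + 9*I)/(r^2 - r - 56)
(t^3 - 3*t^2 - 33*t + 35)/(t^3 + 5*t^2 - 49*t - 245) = (t - 1)/(t + 7)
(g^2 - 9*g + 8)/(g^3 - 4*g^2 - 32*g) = (g - 1)/(g*(g + 4))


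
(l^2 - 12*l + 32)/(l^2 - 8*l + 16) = (l - 8)/(l - 4)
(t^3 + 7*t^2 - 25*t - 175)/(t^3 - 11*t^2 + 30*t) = (t^2 + 12*t + 35)/(t*(t - 6))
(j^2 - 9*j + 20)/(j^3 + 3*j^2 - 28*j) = (j - 5)/(j*(j + 7))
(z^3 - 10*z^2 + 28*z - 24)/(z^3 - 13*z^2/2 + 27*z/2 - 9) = 2*(z^2 - 8*z + 12)/(2*z^2 - 9*z + 9)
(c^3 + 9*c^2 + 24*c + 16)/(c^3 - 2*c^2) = (c^3 + 9*c^2 + 24*c + 16)/(c^2*(c - 2))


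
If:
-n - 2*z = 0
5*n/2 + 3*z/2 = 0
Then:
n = 0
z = 0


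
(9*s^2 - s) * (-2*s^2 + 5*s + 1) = -18*s^4 + 47*s^3 + 4*s^2 - s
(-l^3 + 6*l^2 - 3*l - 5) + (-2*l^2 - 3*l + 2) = -l^3 + 4*l^2 - 6*l - 3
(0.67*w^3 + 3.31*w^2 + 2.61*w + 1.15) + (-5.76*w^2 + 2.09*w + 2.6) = 0.67*w^3 - 2.45*w^2 + 4.7*w + 3.75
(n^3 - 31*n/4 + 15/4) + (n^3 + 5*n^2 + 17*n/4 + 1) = 2*n^3 + 5*n^2 - 7*n/2 + 19/4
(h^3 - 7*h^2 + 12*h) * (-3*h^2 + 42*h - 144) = -3*h^5 + 63*h^4 - 474*h^3 + 1512*h^2 - 1728*h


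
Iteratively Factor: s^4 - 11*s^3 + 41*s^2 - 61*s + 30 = (s - 3)*(s^3 - 8*s^2 + 17*s - 10) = (s - 3)*(s - 1)*(s^2 - 7*s + 10) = (s - 5)*(s - 3)*(s - 1)*(s - 2)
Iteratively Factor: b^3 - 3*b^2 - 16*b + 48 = (b - 4)*(b^2 + b - 12) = (b - 4)*(b + 4)*(b - 3)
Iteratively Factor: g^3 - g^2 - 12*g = (g + 3)*(g^2 - 4*g) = (g - 4)*(g + 3)*(g)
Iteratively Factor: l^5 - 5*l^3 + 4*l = (l - 1)*(l^4 + l^3 - 4*l^2 - 4*l) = (l - 1)*(l + 2)*(l^3 - l^2 - 2*l) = l*(l - 1)*(l + 2)*(l^2 - l - 2) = l*(l - 2)*(l - 1)*(l + 2)*(l + 1)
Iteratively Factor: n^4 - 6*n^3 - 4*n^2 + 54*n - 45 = (n - 3)*(n^3 - 3*n^2 - 13*n + 15) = (n - 3)*(n - 1)*(n^2 - 2*n - 15) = (n - 3)*(n - 1)*(n + 3)*(n - 5)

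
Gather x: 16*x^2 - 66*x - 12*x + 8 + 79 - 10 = 16*x^2 - 78*x + 77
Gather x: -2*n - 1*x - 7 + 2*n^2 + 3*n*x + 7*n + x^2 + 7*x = 2*n^2 + 5*n + x^2 + x*(3*n + 6) - 7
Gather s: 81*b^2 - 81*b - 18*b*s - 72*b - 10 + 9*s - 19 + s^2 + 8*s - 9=81*b^2 - 153*b + s^2 + s*(17 - 18*b) - 38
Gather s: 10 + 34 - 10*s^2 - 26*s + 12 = -10*s^2 - 26*s + 56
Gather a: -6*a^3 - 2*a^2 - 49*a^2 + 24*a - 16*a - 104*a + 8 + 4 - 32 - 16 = -6*a^3 - 51*a^2 - 96*a - 36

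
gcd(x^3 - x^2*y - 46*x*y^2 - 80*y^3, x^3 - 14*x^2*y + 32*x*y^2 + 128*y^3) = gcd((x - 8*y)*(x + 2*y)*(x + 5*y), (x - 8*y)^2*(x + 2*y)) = x^2 - 6*x*y - 16*y^2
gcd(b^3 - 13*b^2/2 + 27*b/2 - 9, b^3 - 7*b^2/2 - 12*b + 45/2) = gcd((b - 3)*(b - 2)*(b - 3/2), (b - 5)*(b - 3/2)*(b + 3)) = b - 3/2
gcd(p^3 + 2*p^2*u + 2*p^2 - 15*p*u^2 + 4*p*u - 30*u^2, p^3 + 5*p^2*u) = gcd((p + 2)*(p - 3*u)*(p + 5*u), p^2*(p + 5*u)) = p + 5*u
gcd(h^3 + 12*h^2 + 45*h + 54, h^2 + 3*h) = h + 3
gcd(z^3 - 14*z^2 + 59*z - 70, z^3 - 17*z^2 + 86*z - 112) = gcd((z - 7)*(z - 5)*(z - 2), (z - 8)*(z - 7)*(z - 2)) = z^2 - 9*z + 14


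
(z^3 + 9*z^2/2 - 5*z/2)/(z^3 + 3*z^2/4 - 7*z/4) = 2*(2*z^2 + 9*z - 5)/(4*z^2 + 3*z - 7)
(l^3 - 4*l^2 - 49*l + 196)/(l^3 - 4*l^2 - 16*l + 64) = (l^2 - 49)/(l^2 - 16)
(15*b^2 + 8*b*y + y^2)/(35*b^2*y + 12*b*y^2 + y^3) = (3*b + y)/(y*(7*b + y))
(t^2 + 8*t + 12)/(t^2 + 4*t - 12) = (t + 2)/(t - 2)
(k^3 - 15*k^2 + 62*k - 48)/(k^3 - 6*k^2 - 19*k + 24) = (k - 6)/(k + 3)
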